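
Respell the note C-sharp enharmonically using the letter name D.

Plain D sits 1 semitone above C#, so on the letter D the same pitch needs a flat: Db.

Db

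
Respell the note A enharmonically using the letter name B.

Bbb

Plain B sits 2 semitones above A, so on the letter B the same pitch needs a double flat: Bbb.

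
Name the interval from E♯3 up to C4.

diminished sixth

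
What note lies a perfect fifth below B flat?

Eb

B down a perfect fifth is E, so the target letter is E.
From Bb, a perfect fifth is 7 semitones down: Eb.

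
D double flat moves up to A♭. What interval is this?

augmented fifth

Counting letters D–E–F–G–A gives a fifth.
Dbb→Ab = 8 semitones, 1 wider than the perfect fifth (7), so augmented.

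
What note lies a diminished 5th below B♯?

E##

A fifth below B lands on the letter E.
A diminished fifth spans 6 semitones, so B# moves to pitch class 6. On the letter E that is E##.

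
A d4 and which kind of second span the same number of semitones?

A diminished fourth spans 4 semitones.
A second spanning 4 semitones is doubly augmented (the major second is 2).

doubly augmented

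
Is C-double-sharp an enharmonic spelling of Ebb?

Yes

C## = pitch class 2 and Ebb = pitch class 2 — the same pitch class, so they are enharmonic equivalents.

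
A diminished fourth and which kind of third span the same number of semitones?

A diminished fourth spans 4 semitones.
A third spanning 4 semitones is major (the major third is 4).

major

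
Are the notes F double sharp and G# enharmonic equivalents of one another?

F## is pitch class 7; G# is pitch class 8.
The pitch classes differ (7 vs. 8), so they are not enharmonic equivalents.

No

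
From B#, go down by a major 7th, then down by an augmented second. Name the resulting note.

A major seventh down from B# is C# (letter C, 11 semitones down).
An augmented second down from C# is Bb (letter B, 3 semitones down).

Bb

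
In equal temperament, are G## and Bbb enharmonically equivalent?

G## = pitch class 9 and Bbb = pitch class 9 — the same pitch class, so they are enharmonic equivalents.

Yes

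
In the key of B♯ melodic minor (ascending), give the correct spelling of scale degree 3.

D#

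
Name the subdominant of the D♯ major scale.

Degree 4 takes the letter 3 steps above D, which is G.
In major, degree 4 sits 5 semitones above the tonic. D# + 5 semitones is pitch class 8, spelled on G as G#.

G#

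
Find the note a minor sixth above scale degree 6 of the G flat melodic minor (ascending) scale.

Scale degree 6 of Gb melodic minor (ascending) is Eb.
A minor sixth (8 semitones) above Eb lands on the letter C, giving Cb.

Cb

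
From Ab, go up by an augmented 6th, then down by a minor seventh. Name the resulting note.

G#

An augmented sixth up from Ab is F# (letter F, 10 semitones up).
A minor seventh down from F# is G# (letter G, 10 semitones down).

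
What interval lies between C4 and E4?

major third

The letter names run C→E, a span of 2 letter steps, so the interval is some kind of third.
C to E is 4 semitones. A major third is 4, so 4 makes it major.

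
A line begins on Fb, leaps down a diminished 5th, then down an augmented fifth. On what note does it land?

A diminished fifth down from Fb is Bb (letter B, 6 semitones down).
An augmented fifth down from Bb is Ebb (letter E, 8 semitones down).

Ebb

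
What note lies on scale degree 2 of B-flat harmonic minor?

C

Degree 2 takes the letter 1 step above B, which is C.
In harmonic minor, degree 2 sits 2 semitones above the tonic. Bb + 2 semitones is pitch class 0, spelled on C as C.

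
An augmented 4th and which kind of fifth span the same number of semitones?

An augmented fourth spans 6 semitones.
A fifth spanning 6 semitones is diminished (the perfect fifth is 7).

diminished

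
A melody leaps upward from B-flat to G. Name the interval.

major sixth

The letter names run B→G, a span of 5 letter steps, so the interval is some kind of sixth.
Bb to G is 9 semitones. A major sixth is 9, so 9 makes it major.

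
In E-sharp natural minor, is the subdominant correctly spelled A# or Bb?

Each scale degree takes a distinct letter name. Degree 4 of a scale on E must use the letter A.
A# and Bb are enharmonically the same pitch, but only A# uses the letter A, so it is the correct spelling here.

A#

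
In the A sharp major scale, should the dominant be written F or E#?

E#

Each scale degree takes a distinct letter name. Degree 5 of a scale on A must use the letter E.
E# and F are enharmonically the same pitch, but only E# uses the letter E, so it is the correct spelling here.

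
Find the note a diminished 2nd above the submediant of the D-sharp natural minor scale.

Cb

The submediant of D# natural minor is B.
A diminished second (0 semitones) above B lands on the letter C, giving Cb.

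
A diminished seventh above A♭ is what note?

Gbb

A seventh above A lands on the letter G.
A diminished seventh spans 9 semitones, so Ab moves to pitch class 5. On the letter G that is Gbb.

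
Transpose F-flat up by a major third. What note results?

Ab

A third above F lands on the letter A.
A major third spans 4 semitones, so Fb moves to pitch class 8. On the letter A that is Ab.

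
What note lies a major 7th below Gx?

A#

A seventh below G lands on the letter A.
A major seventh spans 11 semitones, so G## moves to pitch class 10. On the letter A that is A#.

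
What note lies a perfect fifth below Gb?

A fifth below G lands on the letter C.
A perfect fifth spans 7 semitones, so Gb moves to pitch class 11. On the letter C that is Cb.

Cb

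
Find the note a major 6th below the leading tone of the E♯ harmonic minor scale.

F##

The leading tone of E# harmonic minor is D##.
A major sixth (9 semitones) below D## lands on the letter F, giving F##.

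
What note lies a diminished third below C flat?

A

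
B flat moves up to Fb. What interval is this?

The letter names run B→F, a span of 4 letter steps, so the interval is some kind of fifth.
Bb to Fb is 6 semitones. A perfect fifth is 7, so 6 makes it diminished.

diminished fifth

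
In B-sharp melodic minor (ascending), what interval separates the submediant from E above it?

diminished sixth

The submediant of B# melodic minor (ascending) is G##.
G## up to E: letters G→E make it a sixth; 7 semitones makes it diminished.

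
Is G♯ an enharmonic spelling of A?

No

G# is pitch class 8; A is pitch class 9.
The pitch classes differ (8 vs. 9), so they are not enharmonic equivalents.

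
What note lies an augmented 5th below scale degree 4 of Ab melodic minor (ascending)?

Gbb

Scale degree 4 of Ab melodic minor (ascending) is Db.
An augmented fifth (8 semitones) below Db lands on the letter G, giving Gbb.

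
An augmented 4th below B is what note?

F

B down a perfect fourth is F#, so the target letter is F.
From B, an augmented fourth is 6 semitones down: F.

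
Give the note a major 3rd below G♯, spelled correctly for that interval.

E

G down a major third is Eb, so the target letter is E.
From G#, a major third is 4 semitones down: E.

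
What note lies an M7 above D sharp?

C##

A seventh above D lands on the letter C.
A major seventh spans 11 semitones, so D# moves to pitch class 2. On the letter C that is C##.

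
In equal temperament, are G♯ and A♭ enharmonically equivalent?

Yes

G# = pitch class 8 and Ab = pitch class 8 — the same pitch class, so they are enharmonic equivalents.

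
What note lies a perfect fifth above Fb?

Cb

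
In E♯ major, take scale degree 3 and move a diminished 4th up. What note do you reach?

C#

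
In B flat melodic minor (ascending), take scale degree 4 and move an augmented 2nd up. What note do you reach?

F#

Scale degree 4 of Bb melodic minor (ascending) is Eb.
An augmented second (3 semitones) above Eb lands on the letter F, giving F#.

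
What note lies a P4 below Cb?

C down a perfect fourth is G, so the target letter is G.
From Cb, a perfect fourth is 5 semitones down: Gb.

Gb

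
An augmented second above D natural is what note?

A second above D lands on the letter E.
An augmented second spans 3 semitones, so D moves to pitch class 5. On the letter E that is E#.

E#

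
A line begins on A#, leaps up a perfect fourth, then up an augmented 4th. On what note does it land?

A perfect fourth up from A# is D# (letter D, 5 semitones up).
An augmented fourth up from D# is G## (letter G, 6 semitones up).

G##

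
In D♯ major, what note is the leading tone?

Degree 7 takes the letter 6 steps above D, which is C.
In major, degree 7 sits 11 semitones above the tonic. D# + 11 semitones is pitch class 2, spelled on C as C##.

C##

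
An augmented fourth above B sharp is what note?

E##

A fourth above B lands on the letter E.
An augmented fourth spans 6 semitones, so B# moves to pitch class 6. On the letter E that is E##.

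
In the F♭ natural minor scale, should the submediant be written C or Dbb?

Each scale degree takes a distinct letter name. Degree 6 of a scale on F must use the letter D.
Dbb and C are enharmonically the same pitch, but only Dbb uses the letter D, so it is the correct spelling here.

Dbb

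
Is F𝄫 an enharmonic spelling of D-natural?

Two spellings are enharmonically equivalent only if they share a pitch class.
Here Fbb → 3, D → 2; 2 ≠ 3, so they are not.

No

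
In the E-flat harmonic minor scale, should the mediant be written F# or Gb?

Gb

Each scale degree takes a distinct letter name. Degree 3 of a scale on E must use the letter G.
Gb and F# are enharmonically the same pitch, but only Gb uses the letter G, so it is the correct spelling here.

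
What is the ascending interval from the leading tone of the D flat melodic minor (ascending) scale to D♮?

major second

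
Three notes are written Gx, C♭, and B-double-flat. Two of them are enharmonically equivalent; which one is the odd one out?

Cb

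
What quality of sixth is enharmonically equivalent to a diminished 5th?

doubly diminished

A diminished fifth spans 6 semitones.
A sixth spanning 6 semitones is doubly diminished (the major sixth is 9).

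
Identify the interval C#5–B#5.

The letter names run C→B, a span of 6 letter steps, so the interval is some kind of seventh.
C# to B# is 11 semitones. A major seventh is 11, so 11 makes it major.

major seventh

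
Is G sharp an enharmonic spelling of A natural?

No

G# is pitch class 8; A is pitch class 9.
The pitch classes differ (8 vs. 9), so they are not enharmonic equivalents.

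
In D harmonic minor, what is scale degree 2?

E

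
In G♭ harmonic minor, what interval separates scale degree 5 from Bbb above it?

Scale degree 5 of Gb harmonic minor is Db.
Db up to Bbb: letters D→B make it a sixth; 8 semitones makes it minor.

minor sixth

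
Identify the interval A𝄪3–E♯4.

diminished fifth

Counting letters A–B–C–D–E gives a fifth.
A##→E# = 6 semitones, 1 narrower than the perfect fifth (7), so diminished.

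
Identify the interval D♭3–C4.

Counting letters D–E–F–G–A–B–C gives a seventh.
Db→C = 11 semitones, exactly the major seventh.

major seventh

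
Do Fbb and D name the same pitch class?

No

Two spellings are enharmonically equivalent only if they share a pitch class.
Here Fbb → 3, D → 2; 2 ≠ 3, so they are not.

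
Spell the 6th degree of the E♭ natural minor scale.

Cb

Degree 6 takes the letter 5 steps above E, which is C.
In natural minor, degree 6 sits 8 semitones above the tonic. Eb + 8 semitones is pitch class 11, spelled on C as Cb.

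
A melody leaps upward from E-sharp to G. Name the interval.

diminished third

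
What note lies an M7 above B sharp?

A##

A seventh above B lands on the letter A.
A major seventh spans 11 semitones, so B# moves to pitch class 11. On the letter A that is A##.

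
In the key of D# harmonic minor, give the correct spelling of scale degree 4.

G#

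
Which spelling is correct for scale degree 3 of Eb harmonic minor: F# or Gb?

Each scale degree takes a distinct letter name. Degree 3 of a scale on E must use the letter G.
Gb and F# are enharmonically the same pitch, but only Gb uses the letter G, so it is the correct spelling here.

Gb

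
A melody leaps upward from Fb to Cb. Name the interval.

Counting letters F–G–A–B–C gives a fifth.
Fb→Cb = 7 semitones, exactly the perfect fifth.

perfect fifth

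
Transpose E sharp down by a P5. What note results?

E down a perfect fifth is A, so the target letter is A.
From E#, a perfect fifth is 7 semitones down: A#.

A#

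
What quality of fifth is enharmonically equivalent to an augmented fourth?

diminished

An augmented fourth spans 6 semitones.
A fifth spanning 6 semitones is diminished (the perfect fifth is 7).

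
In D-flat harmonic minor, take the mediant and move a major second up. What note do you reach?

Gb

The mediant of Db harmonic minor is Fb.
A major second (2 semitones) above Fb lands on the letter G, giving Gb.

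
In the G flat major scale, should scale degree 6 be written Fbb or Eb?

Eb

Each scale degree takes a distinct letter name. Degree 6 of a scale on G must use the letter E.
Eb and Fbb are enharmonically the same pitch, but only Eb uses the letter E, so it is the correct spelling here.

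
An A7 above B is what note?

A##

A seventh above B lands on the letter A.
An augmented seventh spans 12 semitones, so B moves to pitch class 11. On the letter A that is A##.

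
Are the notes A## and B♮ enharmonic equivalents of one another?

Yes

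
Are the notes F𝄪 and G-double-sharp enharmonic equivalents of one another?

No

Two spellings are enharmonically equivalent only if they share a pitch class.
Here F## → 7, G## → 9; 7 ≠ 9, so they are not.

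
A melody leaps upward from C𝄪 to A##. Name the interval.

The letter names run C→A, a span of 5 letter steps, so the interval is some kind of sixth.
C## to A## is 9 semitones. A major sixth is 9, so 9 makes it major.

major sixth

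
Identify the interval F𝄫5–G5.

doubly augmented second

Counting letters F–G gives a second.
Fbb→G = 4 semitones, 2 wider than the major second (2), so doubly augmented.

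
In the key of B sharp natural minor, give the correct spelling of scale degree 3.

Degree 3 takes the letter 2 steps above B, which is D.
In natural minor, degree 3 sits 3 semitones above the tonic. B# + 3 semitones is pitch class 3, spelled on D as D#.

D#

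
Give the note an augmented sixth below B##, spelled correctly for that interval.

D#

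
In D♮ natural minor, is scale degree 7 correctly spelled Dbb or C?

Each scale degree takes a distinct letter name. Degree 7 of a scale on D must use the letter C.
C and Dbb are enharmonically the same pitch, but only C uses the letter C, so it is the correct spelling here.

C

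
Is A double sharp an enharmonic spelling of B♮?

A## is pitch class 11; B is pitch class 11.
All spellings map to pitch class 11, so they are enharmonically equivalent.

Yes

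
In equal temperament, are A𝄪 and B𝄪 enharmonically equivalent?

Two spellings are enharmonically equivalent only if they share a pitch class.
Here A## → 11, B## → 1; 1 ≠ 11, so they are not.

No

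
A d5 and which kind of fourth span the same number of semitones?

augmented

A diminished fifth spans 6 semitones.
A fourth spanning 6 semitones is augmented (the perfect fourth is 5).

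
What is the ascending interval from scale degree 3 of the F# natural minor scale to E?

perfect fifth

Scale degree 3 of F# natural minor is A.
A up to E: letters A→E make it a fifth; 7 semitones makes it perfect.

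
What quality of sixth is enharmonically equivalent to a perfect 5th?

diminished

A perfect fifth spans 7 semitones.
A sixth spanning 7 semitones is diminished (the major sixth is 9).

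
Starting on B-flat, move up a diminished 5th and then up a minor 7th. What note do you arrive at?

Ebb

A diminished fifth up from Bb is Fb (letter F, 6 semitones up).
A minor seventh up from Fb is Ebb (letter E, 10 semitones up).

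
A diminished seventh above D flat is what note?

Cbb

A seventh above D lands on the letter C.
A diminished seventh spans 9 semitones, so Db moves to pitch class 10. On the letter C that is Cbb.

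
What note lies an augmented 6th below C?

A sixth below C lands on the letter E.
An augmented sixth spans 10 semitones, so C moves to pitch class 2. On the letter E that is Ebb.

Ebb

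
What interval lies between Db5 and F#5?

augmented third

Counting letters D–E–F gives a third.
Db→F# = 5 semitones, 1 wider than the major third (4), so augmented.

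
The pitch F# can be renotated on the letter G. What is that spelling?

Plain G sits 1 semitone above F#, so on the letter G the same pitch needs a flat: Gb.

Gb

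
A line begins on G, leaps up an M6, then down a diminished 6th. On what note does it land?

G##

A major sixth up from G is E (letter E, 9 semitones up).
A diminished sixth down from E is G## (letter G, 7 semitones down).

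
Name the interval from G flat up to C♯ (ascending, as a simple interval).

doubly augmented fourth

Counting letters G–A–B–C gives a fourth.
Gb→C# = 7 semitones, 2 wider than the perfect fourth (5), so doubly augmented.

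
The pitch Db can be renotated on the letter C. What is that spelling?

C#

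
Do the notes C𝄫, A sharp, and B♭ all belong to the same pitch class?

Cbb = pitch class 10 and A# = pitch class 10 and Bb = pitch class 10 — the same pitch class, so they are enharmonic equivalents.

Yes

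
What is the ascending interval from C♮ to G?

perfect fifth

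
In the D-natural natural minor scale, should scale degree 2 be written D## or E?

E

Each scale degree takes a distinct letter name. Degree 2 of a scale on D must use the letter E.
E and D## are enharmonically the same pitch, but only E uses the letter E, so it is the correct spelling here.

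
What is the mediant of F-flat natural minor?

Abb

Degree 3 takes the letter 2 steps above F, which is A.
In natural minor, degree 3 sits 3 semitones above the tonic. Fb + 3 semitones is pitch class 7, spelled on A as Abb.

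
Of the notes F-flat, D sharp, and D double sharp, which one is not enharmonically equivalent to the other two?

D#

In 12-tone equal temperament, enharmonic equivalents share a pitch class. Fb is pitch class 4; D# is pitch class 3; D## is pitch class 4.
Fb and D## share pitch class 4, while D# is pitch class 3.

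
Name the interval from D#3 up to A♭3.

doubly diminished fifth

The letter names run D→A, a span of 4 letter steps, so the interval is some kind of fifth.
D# to Ab is 5 semitones. A perfect fifth is 7, so 5 makes it doubly diminished.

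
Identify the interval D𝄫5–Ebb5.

Counting letters D–E gives a second.
Dbb→Ebb = 2 semitones, exactly the major second.

major second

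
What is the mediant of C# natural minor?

E

Degree 3 takes the letter 2 steps above C, which is E.
In natural minor, degree 3 sits 3 semitones above the tonic. C# + 3 semitones is pitch class 4, spelled on E as E.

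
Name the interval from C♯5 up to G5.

The letter names run C→G, a span of 4 letter steps, so the interval is some kind of fifth.
C# to G is 6 semitones. A perfect fifth is 7, so 6 makes it diminished.

diminished fifth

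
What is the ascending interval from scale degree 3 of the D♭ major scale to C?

Scale degree 3 of Db major is F.
F up to C: letters F→C make it a fifth; 7 semitones makes it perfect.

perfect fifth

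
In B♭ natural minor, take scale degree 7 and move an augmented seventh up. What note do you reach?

Scale degree 7 of Bb natural minor is Ab.
An augmented seventh (12 semitones) above Ab lands on the letter G, giving G#.

G#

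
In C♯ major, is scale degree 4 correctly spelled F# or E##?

Each scale degree takes a distinct letter name. Degree 4 of a scale on C must use the letter F.
F# and E## are enharmonically the same pitch, but only F# uses the letter F, so it is the correct spelling here.

F#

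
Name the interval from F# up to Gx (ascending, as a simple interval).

augmented second

Counting letters F–G gives a second.
F#→G## = 3 semitones, 1 wider than the major second (2), so augmented.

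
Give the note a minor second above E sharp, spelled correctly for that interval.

A second above E lands on the letter F.
A minor second spans 1 semitone, so E# moves to pitch class 6. On the letter F that is F#.

F#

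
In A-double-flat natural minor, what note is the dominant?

The Abb natural minor scale runs Abb Bbb Cbb Dbb Ebb Fbb Gbb.
Degree 5 is Ebb.

Ebb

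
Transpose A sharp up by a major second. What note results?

A up a major second is B, so the target letter is B.
From A#, a major second is 2 semitones up: B#.

B#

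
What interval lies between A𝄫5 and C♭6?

major third

The letter names run A→C, a span of 2 letter steps, so the interval is some kind of third.
Abb to Cb is 4 semitones. A major third is 4, so 4 makes it major.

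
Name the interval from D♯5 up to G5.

diminished fourth

The letter names run D→G, a span of 3 letter steps, so the interval is some kind of fourth.
D# to G is 4 semitones. A perfect fourth is 5, so 4 makes it diminished.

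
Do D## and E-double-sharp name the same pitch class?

D## is pitch class 4; E## is pitch class 6.
The pitch classes differ (4 vs. 6), so they are not enharmonic equivalents.

No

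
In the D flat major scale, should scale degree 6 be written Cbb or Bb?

Bb

Each scale degree takes a distinct letter name. Degree 6 of a scale on D must use the letter B.
Bb and Cbb are enharmonically the same pitch, but only Bb uses the letter B, so it is the correct spelling here.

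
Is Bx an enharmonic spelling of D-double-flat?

Two spellings are enharmonically equivalent only if they share a pitch class.
Here B## → 1, Dbb → 0; 0 ≠ 1, so they are not.

No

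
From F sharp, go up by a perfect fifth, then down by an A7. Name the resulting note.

Db

A perfect fifth up from F# is C# (letter C, 7 semitones up).
An augmented seventh down from C# is Db (letter D, 12 semitones down).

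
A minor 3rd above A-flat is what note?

Cb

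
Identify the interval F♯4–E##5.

augmented seventh

Counting letters F–G–A–B–C–D–E gives a seventh.
F#→E## = 12 semitones, 1 wider than the major seventh (11), so augmented.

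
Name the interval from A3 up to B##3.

doubly augmented second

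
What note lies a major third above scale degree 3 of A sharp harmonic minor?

E#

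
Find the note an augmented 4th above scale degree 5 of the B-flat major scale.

B

Scale degree 5 of Bb major is F.
An augmented fourth (6 semitones) above F lands on the letter B, giving B.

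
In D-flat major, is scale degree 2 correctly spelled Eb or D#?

Eb

Each scale degree takes a distinct letter name. Degree 2 of a scale on D must use the letter E.
Eb and D# are enharmonically the same pitch, but only Eb uses the letter E, so it is the correct spelling here.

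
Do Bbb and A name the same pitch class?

Yes

Bbb = pitch class 9 and A = pitch class 9 — the same pitch class, so they are enharmonic equivalents.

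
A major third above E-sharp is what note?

E up a major third is G#, so the target letter is G.
From E#, a major third is 4 semitones up: G##.

G##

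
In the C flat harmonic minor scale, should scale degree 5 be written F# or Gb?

Gb

Each scale degree takes a distinct letter name. Degree 5 of a scale on C must use the letter G.
Gb and F# are enharmonically the same pitch, but only Gb uses the letter G, so it is the correct spelling here.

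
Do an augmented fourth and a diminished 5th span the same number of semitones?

Yes

An augmented fourth spans 6 semitones; a diminished fifth spans 6.
They are enharmonically equivalent.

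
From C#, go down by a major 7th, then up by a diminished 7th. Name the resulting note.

Cb

A major seventh down from C# is D (letter D, 11 semitones down).
A diminished seventh up from D is Cb (letter C, 9 semitones up).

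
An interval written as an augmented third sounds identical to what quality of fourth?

perfect

An augmented third spans 5 semitones.
A fourth spanning 5 semitones is perfect (the perfect fourth is 5).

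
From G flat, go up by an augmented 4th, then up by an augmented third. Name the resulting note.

An augmented fourth up from Gb is C (letter C, 6 semitones up).
An augmented third up from C is E# (letter E, 5 semitones up).

E#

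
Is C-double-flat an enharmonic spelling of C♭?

No

Cbb is pitch class 10; Cb is pitch class 11.
The pitch classes differ (10 vs. 11), so they are not enharmonic equivalents.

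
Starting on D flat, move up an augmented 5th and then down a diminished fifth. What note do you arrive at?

D#

An augmented fifth up from Db is A (letter A, 8 semitones up).
A diminished fifth down from A is D# (letter D, 6 semitones down).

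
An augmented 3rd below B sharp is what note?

B down a major third is G, so the target letter is G.
From B#, an augmented third is 5 semitones down: G.

G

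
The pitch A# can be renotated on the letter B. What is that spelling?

Bb

A# is pitch class 10. The letter B alone is pitch class 11.
To reach pitch class 10 from B requires an offset of -1 semitone, i.e. flat: Bb.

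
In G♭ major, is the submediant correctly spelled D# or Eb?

Each scale degree takes a distinct letter name. Degree 6 of a scale on G must use the letter E.
Eb and D# are enharmonically the same pitch, but only Eb uses the letter E, so it is the correct spelling here.

Eb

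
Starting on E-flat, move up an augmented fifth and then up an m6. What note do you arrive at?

An augmented fifth up from Eb is B (letter B, 8 semitones up).
A minor sixth up from B is G (letter G, 8 semitones up).

G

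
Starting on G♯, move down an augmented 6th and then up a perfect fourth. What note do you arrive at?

An augmented sixth down from G# is Bb (letter B, 10 semitones down).
A perfect fourth up from Bb is Eb (letter E, 5 semitones up).

Eb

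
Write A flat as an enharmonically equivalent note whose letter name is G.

Ab is pitch class 8. The letter G alone is pitch class 7.
To reach pitch class 8 from G requires an offset of +1 semitone, i.e. sharp: G#.

G#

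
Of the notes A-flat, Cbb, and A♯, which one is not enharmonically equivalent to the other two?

Ab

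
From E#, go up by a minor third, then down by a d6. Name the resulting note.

B##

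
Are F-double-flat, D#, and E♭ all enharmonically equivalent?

Yes

Fbb = pitch class 3 and D# = pitch class 3 and Eb = pitch class 3 — the same pitch class, so they are enharmonic equivalents.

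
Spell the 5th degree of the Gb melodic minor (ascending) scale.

Db

The Gb melodic minor (ascending) scale runs Gb Ab Bbb Cb Db Eb F.
Degree 5 is Db.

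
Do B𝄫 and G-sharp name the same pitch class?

Two spellings are enharmonically equivalent only if they share a pitch class.
Here Bbb → 9, G# → 8; 8 ≠ 9, so they are not.

No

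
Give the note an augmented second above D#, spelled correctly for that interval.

E##

A second above D lands on the letter E.
An augmented second spans 3 semitones, so D# moves to pitch class 6. On the letter E that is E##.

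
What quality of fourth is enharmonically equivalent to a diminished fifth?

augmented

A diminished fifth spans 6 semitones.
A fourth spanning 6 semitones is augmented (the perfect fourth is 5).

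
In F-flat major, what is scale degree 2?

The Fb major scale runs Fb Gb Ab Bbb Cb Db Eb.
Degree 2 is Gb.

Gb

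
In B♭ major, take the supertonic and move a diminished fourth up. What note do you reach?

Fb

The supertonic of Bb major is C.
A diminished fourth (4 semitones) above C lands on the letter F, giving Fb.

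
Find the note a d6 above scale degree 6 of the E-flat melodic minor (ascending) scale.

Abb

Scale degree 6 of Eb melodic minor (ascending) is C.
A diminished sixth (7 semitones) above C lands on the letter A, giving Abb.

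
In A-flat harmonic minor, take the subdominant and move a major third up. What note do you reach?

The subdominant of Ab harmonic minor is Db.
A major third (4 semitones) above Db lands on the letter F, giving F.

F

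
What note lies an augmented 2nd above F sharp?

G##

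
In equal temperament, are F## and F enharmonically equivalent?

Two spellings are enharmonically equivalent only if they share a pitch class.
Here F## → 7, F → 5; 5 ≠ 7, so they are not.

No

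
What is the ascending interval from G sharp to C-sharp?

perfect fourth

Counting letters G–A–B–C gives a fourth.
G#→C# = 5 semitones, exactly the perfect fourth.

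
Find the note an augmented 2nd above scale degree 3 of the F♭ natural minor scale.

Scale degree 3 of Fb natural minor is Abb.
An augmented second (3 semitones) above Abb lands on the letter B, giving Bb.

Bb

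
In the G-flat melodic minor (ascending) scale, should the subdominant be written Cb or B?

Each scale degree takes a distinct letter name. Degree 4 of a scale on G must use the letter C.
Cb and B are enharmonically the same pitch, but only Cb uses the letter C, so it is the correct spelling here.

Cb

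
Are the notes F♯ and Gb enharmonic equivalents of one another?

Yes

F# = pitch class 6 and Gb = pitch class 6 — the same pitch class, so they are enharmonic equivalents.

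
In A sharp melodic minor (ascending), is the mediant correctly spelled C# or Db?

C#

Each scale degree takes a distinct letter name. Degree 3 of a scale on A must use the letter C.
C# and Db are enharmonically the same pitch, but only C# uses the letter C, so it is the correct spelling here.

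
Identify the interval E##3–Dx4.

minor seventh

The letter names run E→D, a span of 6 letter steps, so the interval is some kind of seventh.
E## to D## is 10 semitones. A major seventh is 11, so 10 makes it minor.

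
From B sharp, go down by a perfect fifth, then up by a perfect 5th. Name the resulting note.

A perfect fifth down from B# is E# (letter E, 7 semitones down).
A perfect fifth up from E# is B# (letter B, 7 semitones up).

B#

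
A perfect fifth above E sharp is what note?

B#

A fifth above E lands on the letter B.
A perfect fifth spans 7 semitones, so E# moves to pitch class 0. On the letter B that is B#.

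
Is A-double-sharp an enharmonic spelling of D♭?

No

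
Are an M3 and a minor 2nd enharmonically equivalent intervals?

No

A major third spans 4 semitones; a minor second spans 1.
The spans differ, so they are not enharmonic equivalents.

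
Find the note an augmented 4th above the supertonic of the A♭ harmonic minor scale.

E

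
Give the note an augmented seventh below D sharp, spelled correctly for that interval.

D down a major seventh is Eb, so the target letter is E.
From D#, an augmented seventh is 12 semitones down: Eb.

Eb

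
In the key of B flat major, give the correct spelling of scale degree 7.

A

Degree 7 takes the letter 6 steps above B, which is A.
In major, degree 7 sits 11 semitones above the tonic. Bb + 11 semitones is pitch class 9, spelled on A as A.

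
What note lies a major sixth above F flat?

F up a major sixth is D, so the target letter is D.
From Fb, a major sixth is 9 semitones up: Db.

Db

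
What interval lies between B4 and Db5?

The letter names run B→D, a span of 2 letter steps, so the interval is some kind of third.
B to Db is 2 semitones. A major third is 4, so 2 makes it diminished.

diminished third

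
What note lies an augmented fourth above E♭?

A

A fourth above E lands on the letter A.
An augmented fourth spans 6 semitones, so Eb moves to pitch class 9. On the letter A that is A.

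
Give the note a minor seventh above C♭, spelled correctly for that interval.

Bbb

A seventh above C lands on the letter B.
A minor seventh spans 10 semitones, so Cb moves to pitch class 9. On the letter B that is Bbb.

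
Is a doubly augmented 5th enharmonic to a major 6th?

A doubly augmented fifth spans 9 semitones; a major sixth spans 9.
They are enharmonically equivalent.

Yes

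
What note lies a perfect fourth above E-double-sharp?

A fourth above E lands on the letter A.
A perfect fourth spans 5 semitones, so E## moves to pitch class 11. On the letter A that is A##.

A##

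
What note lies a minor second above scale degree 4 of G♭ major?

Scale degree 4 of Gb major is Cb.
A minor second (1 semitone) above Cb lands on the letter D, giving Dbb.

Dbb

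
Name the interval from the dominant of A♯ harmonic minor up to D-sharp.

The dominant of A# harmonic minor is E#.
E# up to D#: letters E→D make it a seventh; 10 semitones makes it minor.

minor seventh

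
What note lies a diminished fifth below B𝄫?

A fifth below B lands on the letter E.
A diminished fifth spans 6 semitones, so Bbb moves to pitch class 3. On the letter E that is Eb.

Eb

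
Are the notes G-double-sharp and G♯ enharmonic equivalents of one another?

No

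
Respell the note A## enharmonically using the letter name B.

Plain B sits at the same pitch as A##, so on the letter B the same pitch needs a natural: B.

B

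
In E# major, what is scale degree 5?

B#

The E# major scale runs E# F## G## A# B# C## D##.
Degree 5 is B#.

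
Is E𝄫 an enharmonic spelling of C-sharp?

No

Two spellings are enharmonically equivalent only if they share a pitch class.
Here Ebb → 2, C# → 1; 1 ≠ 2, so they are not.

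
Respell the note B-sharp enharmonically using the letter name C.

C

Plain C sits at the same pitch as B#, so on the letter C the same pitch needs a natural: C.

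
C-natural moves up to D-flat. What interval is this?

Counting letters C–D gives a second.
C→Db = 1 semitone, 1 narrower than the major second (2), so minor.

minor second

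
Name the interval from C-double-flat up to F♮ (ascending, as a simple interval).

The letter names run C→F, a span of 3 letter steps, so the interval is some kind of fourth.
Cbb to F is 7 semitones. A perfect fourth is 5, so 7 makes it doubly augmented.

doubly augmented fourth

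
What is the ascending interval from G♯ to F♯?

minor seventh

The letter names run G→F, a span of 6 letter steps, so the interval is some kind of seventh.
G# to F# is 10 semitones. A major seventh is 11, so 10 makes it minor.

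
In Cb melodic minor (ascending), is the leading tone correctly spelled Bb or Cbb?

Bb

Each scale degree takes a distinct letter name. Degree 7 of a scale on C must use the letter B.
Bb and Cbb are enharmonically the same pitch, but only Bb uses the letter B, so it is the correct spelling here.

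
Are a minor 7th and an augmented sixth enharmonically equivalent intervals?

A minor seventh spans 10 semitones; an augmented sixth spans 10.
They are enharmonically equivalent.

Yes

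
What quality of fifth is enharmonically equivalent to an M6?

A major sixth spans 9 semitones.
A fifth spanning 9 semitones is doubly augmented (the perfect fifth is 7).

doubly augmented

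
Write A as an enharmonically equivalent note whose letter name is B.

Bbb

A is pitch class 9. The letter B alone is pitch class 11.
To reach pitch class 9 from B requires an offset of -2 semitones, i.e. double flat: Bbb.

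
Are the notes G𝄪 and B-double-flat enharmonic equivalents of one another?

G## is pitch class 9; Bbb is pitch class 9.
All spellings map to pitch class 9, so they are enharmonically equivalent.

Yes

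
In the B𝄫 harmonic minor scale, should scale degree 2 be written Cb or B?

Cb

Each scale degree takes a distinct letter name. Degree 2 of a scale on B must use the letter C.
Cb and B are enharmonically the same pitch, but only Cb uses the letter C, so it is the correct spelling here.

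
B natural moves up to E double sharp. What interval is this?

doubly augmented fourth

Counting letters B–C–D–E gives a fourth.
B→E## = 7 semitones, 2 wider than the perfect fourth (5), so doubly augmented.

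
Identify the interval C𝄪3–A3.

diminished sixth

Counting letters C–D–E–F–G–A gives a sixth.
C##→A = 7 semitones, 2 narrower than the major sixth (9), so diminished.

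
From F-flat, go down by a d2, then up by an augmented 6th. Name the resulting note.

A diminished second down from Fb is E (letter E, 0 semitones down).
An augmented sixth up from E is C## (letter C, 10 semitones up).

C##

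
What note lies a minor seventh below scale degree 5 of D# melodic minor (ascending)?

Scale degree 5 of D# melodic minor (ascending) is A#.
A minor seventh (10 semitones) below A# lands on the letter B, giving B#.

B#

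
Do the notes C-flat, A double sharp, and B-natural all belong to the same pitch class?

Yes

Cb = pitch class 11 and A## = pitch class 11 and B = pitch class 11 — the same pitch class, so they are enharmonic equivalents.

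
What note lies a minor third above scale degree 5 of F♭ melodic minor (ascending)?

Ebb

Scale degree 5 of Fb melodic minor (ascending) is Cb.
A minor third (3 semitones) above Cb lands on the letter E, giving Ebb.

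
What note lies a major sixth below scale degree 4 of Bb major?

Scale degree 4 of Bb major is Eb.
A major sixth (9 semitones) below Eb lands on the letter G, giving Gb.

Gb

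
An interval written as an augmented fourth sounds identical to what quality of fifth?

An augmented fourth spans 6 semitones.
A fifth spanning 6 semitones is diminished (the perfect fifth is 7).

diminished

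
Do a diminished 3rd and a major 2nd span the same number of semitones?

A diminished third spans 2 semitones; a major second spans 2.
They are enharmonically equivalent.

Yes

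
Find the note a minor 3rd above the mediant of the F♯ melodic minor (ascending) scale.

The mediant of F# melodic minor (ascending) is A.
A minor third (3 semitones) above A lands on the letter C, giving C.

C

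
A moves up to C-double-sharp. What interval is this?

augmented third

Counting letters A–B–C gives a third.
A→C## = 5 semitones, 1 wider than the major third (4), so augmented.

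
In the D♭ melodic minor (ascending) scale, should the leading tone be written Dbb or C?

Each scale degree takes a distinct letter name. Degree 7 of a scale on D must use the letter C.
C and Dbb are enharmonically the same pitch, but only C uses the letter C, so it is the correct spelling here.

C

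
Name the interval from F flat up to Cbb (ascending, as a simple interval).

The letter names run F→C, a span of 4 letter steps, so the interval is some kind of fifth.
Fb to Cbb is 6 semitones. A perfect fifth is 7, so 6 makes it diminished.

diminished fifth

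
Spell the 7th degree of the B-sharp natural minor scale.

The B# natural minor scale runs B# C## D# E# F## G# A#.
Degree 7 is A#.

A#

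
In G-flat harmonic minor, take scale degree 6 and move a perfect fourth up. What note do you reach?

Scale degree 6 of Gb harmonic minor is Ebb.
A perfect fourth (5 semitones) above Ebb lands on the letter A, giving Abb.

Abb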